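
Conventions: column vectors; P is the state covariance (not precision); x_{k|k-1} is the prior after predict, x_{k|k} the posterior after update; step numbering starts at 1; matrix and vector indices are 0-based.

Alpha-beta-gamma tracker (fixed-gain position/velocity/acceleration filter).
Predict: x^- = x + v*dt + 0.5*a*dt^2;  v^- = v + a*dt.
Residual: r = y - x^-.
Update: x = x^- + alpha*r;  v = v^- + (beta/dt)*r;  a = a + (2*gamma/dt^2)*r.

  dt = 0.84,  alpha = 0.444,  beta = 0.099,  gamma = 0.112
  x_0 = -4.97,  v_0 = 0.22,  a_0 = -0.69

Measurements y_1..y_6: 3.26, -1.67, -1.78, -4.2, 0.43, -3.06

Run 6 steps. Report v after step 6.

v_post = -1.1237

step 1: x_pred=-5.0286  r=8.2886  x^+=-1.3485  v^+=0.6173  a^+=1.9413
step 2: x_pred=-0.1451  r=-1.5249  x^+=-0.8221  v^+=2.0683  a^+=1.4572
step 3: x_pred=1.4293  r=-3.2093  x^+=0.0044  v^+=2.9141  a^+=0.4384
step 4: x_pred=2.6068  r=-6.8068  x^+=-0.4154  v^+=2.4801  a^+=-1.7225
step 5: x_pred=1.0602  r=-0.6302  x^+=0.7804  v^+=0.9589  a^+=-1.9226
step 6: x_pred=0.9076  r=-3.9676  x^+=-0.8540  v^+=-1.1237  a^+=-3.1821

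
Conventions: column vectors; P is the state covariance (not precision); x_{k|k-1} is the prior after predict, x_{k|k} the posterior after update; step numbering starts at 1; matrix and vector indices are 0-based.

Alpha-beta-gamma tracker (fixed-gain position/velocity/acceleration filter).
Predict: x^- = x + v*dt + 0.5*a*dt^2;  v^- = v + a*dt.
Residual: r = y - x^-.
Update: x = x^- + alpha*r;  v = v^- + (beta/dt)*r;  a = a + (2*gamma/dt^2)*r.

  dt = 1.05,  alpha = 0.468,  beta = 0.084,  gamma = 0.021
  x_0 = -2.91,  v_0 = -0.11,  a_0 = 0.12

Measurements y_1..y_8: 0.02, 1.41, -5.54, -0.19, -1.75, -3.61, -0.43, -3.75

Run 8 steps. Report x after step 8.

step 1: x_pred=-2.9594  r=2.9794  x^+=-1.5650  v^+=0.2543  a^+=0.2335
step 2: x_pred=-1.1692  r=2.5792  x^+=0.0378  v^+=0.7059  a^+=0.3318
step 3: x_pred=0.9619  r=-6.5019  x^+=-2.0810  v^+=0.5341  a^+=0.0841
step 4: x_pred=-1.4739  r=1.2839  x^+=-0.8730  v^+=0.7250  a^+=0.1330
step 5: x_pred=-0.0384  r=-1.7116  x^+=-0.8395  v^+=0.7277  a^+=0.0678
step 6: x_pred=-0.0380  r=-3.5720  x^+=-1.7097  v^+=0.5131  a^+=-0.0683
step 7: x_pred=-1.2085  r=0.7785  x^+=-0.8442  v^+=0.5037  a^+=-0.0386
step 8: x_pred=-0.3366  r=-3.4134  x^+=-1.9341  v^+=0.1900  a^+=-0.1687

x_post = -1.9341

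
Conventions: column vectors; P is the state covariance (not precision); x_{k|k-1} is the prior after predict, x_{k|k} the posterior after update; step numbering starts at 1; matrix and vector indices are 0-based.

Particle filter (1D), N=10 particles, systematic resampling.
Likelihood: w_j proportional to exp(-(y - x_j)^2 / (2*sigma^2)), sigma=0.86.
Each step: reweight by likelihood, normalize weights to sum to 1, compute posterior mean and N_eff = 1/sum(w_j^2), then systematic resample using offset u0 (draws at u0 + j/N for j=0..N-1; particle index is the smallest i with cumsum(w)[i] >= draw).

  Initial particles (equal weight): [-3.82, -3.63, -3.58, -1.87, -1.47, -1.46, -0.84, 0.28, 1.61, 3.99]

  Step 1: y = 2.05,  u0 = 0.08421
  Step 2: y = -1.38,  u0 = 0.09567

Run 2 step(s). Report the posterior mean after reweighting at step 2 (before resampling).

post_mean = 0.4249

step 1: w=[0.0000, 0.0000, 0.0000, 0.0000, 0.0002, 0.0002, 0.0033, 0.1114, 0.8122, 0.0727]  mean=1.6255  Neff=1.4762  idx=[7, 8, 8, 8, 8, 8, 8, 8, 8, 9]
step 2: w=[0.8911, 0.0136, 0.0136, 0.0136, 0.0136, 0.0136, 0.0136, 0.0136, 0.0136, 0.0000]  mean=0.4249  Neff=1.2571  idx=[0, 0, 0, 0, 0, 0, 0, 0, 1, 8]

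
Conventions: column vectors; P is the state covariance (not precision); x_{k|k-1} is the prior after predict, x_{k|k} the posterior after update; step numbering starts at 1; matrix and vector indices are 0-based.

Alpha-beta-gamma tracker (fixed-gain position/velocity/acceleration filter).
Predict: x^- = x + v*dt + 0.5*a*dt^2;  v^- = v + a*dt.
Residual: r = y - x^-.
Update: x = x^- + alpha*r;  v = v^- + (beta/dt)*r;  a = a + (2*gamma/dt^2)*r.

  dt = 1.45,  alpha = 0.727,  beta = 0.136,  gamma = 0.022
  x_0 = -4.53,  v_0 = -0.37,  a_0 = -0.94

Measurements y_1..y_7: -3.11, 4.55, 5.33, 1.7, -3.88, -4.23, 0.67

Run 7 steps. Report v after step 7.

step 1: x_pred=-6.0547  r=2.9447  x^+=-3.9139  v^+=-1.4568  a^+=-0.8784
step 2: x_pred=-6.9497  r=11.4997  x^+=1.4106  v^+=-1.6519  a^+=-0.6377
step 3: x_pred=-1.6550  r=6.9850  x^+=3.4231  v^+=-1.9214  a^+=-0.4915
step 4: x_pred=0.1203  r=1.5797  x^+=1.2687  v^+=-2.4860  a^+=-0.4585
step 5: x_pred=-2.8179  r=-1.0621  x^+=-3.5900  v^+=-3.2504  a^+=-0.4807
step 6: x_pred=-8.8085  r=4.5785  x^+=-5.4799  v^+=-3.5180  a^+=-0.3849
step 7: x_pred=-10.9856  r=11.6556  x^+=-2.5120  v^+=-2.9829  a^+=-0.1410

v_post = -2.9829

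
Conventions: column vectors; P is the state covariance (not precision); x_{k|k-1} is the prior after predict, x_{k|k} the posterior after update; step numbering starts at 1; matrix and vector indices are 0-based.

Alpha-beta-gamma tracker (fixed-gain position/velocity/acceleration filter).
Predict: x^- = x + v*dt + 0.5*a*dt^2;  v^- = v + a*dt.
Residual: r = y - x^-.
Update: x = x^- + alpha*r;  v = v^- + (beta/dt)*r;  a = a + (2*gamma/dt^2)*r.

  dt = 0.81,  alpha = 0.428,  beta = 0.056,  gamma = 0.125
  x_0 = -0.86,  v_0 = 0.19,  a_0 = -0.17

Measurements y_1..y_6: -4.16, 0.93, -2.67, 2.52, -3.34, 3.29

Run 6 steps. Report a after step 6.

step 1: x_pred=-0.7619  r=-3.3981  x^+=-2.2163  v^+=-0.1826  a^+=-1.4648
step 2: x_pred=-2.8447  r=3.7747  x^+=-1.2291  v^+=-1.1082  a^+=-0.0265
step 3: x_pred=-2.1355  r=-0.5345  x^+=-2.3642  v^+=-1.1666  a^+=-0.2302
step 4: x_pred=-3.3847  r=5.9047  x^+=-0.8575  v^+=-0.9448  a^+=2.0197
step 5: x_pred=-0.9602  r=-2.3798  x^+=-1.9788  v^+=0.5267  a^+=1.1129
step 6: x_pred=-1.1871  r=4.4771  x^+=0.7291  v^+=1.7377  a^+=2.8189

a_post = 2.8189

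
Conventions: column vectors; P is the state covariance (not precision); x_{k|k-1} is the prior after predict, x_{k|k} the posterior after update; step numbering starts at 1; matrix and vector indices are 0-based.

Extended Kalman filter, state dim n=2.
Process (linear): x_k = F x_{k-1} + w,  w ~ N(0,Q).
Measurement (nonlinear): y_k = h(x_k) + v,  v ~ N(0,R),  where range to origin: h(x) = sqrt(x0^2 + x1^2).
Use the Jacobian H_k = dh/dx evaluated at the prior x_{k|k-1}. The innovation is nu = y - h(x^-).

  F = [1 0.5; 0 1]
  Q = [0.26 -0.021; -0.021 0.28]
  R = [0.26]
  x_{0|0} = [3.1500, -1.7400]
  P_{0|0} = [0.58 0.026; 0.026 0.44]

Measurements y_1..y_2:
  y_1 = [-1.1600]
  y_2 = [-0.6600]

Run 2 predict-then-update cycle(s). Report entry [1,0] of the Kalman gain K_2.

K[1,0] = -0.5245

step 1: x^-=[2.2800, -1.7400]  P^-=[0.9760 0.2250; 0.2250 0.7200]  H_jac=[0.7950 -0.6067]  S=[0.9248]  K=[0.6914; -0.2789]  nu=[-4.0281]  x^+=[-0.5050, -0.6164]  P^+=[0.5339 0.4033; 0.4033 0.6481]
step 2: x^-=[-0.8132, -0.6164]  P^-=[1.3593 0.7064; 0.7064 0.9281]  H_jac=[-0.7969 -0.6041]  S=[2.1420]  K=[-0.7049; -0.5245]  nu=[-1.6805]  x^+=[0.3714, 0.2650]  P^+=[0.2949 -0.0856; -0.0856 0.3387]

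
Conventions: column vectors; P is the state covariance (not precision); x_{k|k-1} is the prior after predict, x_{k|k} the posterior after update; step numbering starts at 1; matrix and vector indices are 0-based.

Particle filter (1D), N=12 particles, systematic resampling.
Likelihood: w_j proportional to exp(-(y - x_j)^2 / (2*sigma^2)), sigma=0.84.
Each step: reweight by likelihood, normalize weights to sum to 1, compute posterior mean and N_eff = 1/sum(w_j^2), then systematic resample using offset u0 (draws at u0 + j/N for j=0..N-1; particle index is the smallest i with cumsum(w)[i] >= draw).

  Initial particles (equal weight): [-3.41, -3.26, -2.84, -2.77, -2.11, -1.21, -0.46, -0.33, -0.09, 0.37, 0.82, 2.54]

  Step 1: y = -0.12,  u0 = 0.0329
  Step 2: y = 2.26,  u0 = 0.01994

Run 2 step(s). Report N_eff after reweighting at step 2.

N_eff = 3.4724

step 1: w=[0.0001, 0.0002, 0.0011, 0.0014, 0.0126, 0.0901, 0.1928, 0.2028, 0.2091, 0.1765, 0.1119, 0.0014]  mean=-0.1577  Neff=5.7489  idx=[5, 6, 6, 6, 7, 7, 8, 8, 8, 9, 9, 10]
step 2: w=[0.0004, 0.0110, 0.0110, 0.0110, 0.0179, 0.0179, 0.0414, 0.0414, 0.0414, 0.1649, 0.1649, 0.4769]  mean=0.4745  Neff=3.4724  idx=[2, 6, 8, 9, 9, 10, 10, 11, 11, 11, 11, 11]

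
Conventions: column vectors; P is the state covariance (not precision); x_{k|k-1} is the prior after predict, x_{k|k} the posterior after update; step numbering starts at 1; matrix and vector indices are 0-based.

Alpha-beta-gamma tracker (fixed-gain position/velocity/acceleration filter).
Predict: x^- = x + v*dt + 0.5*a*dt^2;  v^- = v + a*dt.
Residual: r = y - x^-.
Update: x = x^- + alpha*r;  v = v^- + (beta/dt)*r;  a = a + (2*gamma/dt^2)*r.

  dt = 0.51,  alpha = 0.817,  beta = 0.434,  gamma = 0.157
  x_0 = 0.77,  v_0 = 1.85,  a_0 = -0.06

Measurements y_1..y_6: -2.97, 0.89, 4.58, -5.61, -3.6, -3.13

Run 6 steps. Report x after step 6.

x_post = -3.9148

step 1: x_pred=1.7057  r=-4.6757  x^+=-2.1143  v^+=-2.1595  a^+=-5.7046
step 2: x_pred=-3.9576  r=4.8476  x^+=0.0029  v^+=-0.9437  a^+=0.1475
step 3: x_pred=-0.4592  r=5.0392  x^+=3.6578  v^+=3.4198  a^+=6.2310
step 4: x_pred=6.2123  r=-11.8223  x^+=-3.4465  v^+=-3.4629  a^+=-8.0412
step 5: x_pred=-6.2584  r=2.6584  x^+=-4.0865  v^+=-5.3017  a^+=-4.8319
step 6: x_pred=-7.4187  r=4.2887  x^+=-3.9148  v^+=-4.1164  a^+=0.3455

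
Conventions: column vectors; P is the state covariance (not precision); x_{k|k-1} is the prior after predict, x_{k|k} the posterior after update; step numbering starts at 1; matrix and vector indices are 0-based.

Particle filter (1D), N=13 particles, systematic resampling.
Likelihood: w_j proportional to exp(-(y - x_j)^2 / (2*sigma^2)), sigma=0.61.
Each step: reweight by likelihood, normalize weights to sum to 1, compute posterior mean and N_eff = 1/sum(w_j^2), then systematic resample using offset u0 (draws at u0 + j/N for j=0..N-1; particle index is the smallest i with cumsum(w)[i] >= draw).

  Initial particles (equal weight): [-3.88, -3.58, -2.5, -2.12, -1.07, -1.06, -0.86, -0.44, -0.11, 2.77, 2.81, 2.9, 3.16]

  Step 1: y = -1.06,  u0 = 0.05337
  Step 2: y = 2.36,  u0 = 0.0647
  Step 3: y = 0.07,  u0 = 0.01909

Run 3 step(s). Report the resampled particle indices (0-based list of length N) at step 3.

step 1: w=[0.0000, 0.0000, 0.0149, 0.0536, 0.2424, 0.2425, 0.2298, 0.1447, 0.0721, 0.0000, 0.0000, 0.0000, 0.0000]  mean=-0.9367  Neff=5.0107  idx=[3, 4, 4, 4, 5, 5, 5, 6, 6, 6, 7, 7, 8]
step 2: w=[0.0000, 0.0004, 0.0004, 0.0004, 0.0005, 0.0005, 0.0005, 0.0027, 0.0027, 0.0027, 0.0801, 0.0801, 0.8291]  mean=-0.1714  Neff=1.4279  idx=[10, 11, 12, 12, 12, 12, 12, 12, 12, 12, 12, 12, 12]
step 3: w=[0.0590, 0.0590, 0.0802, 0.0802, 0.0802, 0.0802, 0.0802, 0.0802, 0.0802, 0.0802, 0.0802, 0.0802, 0.0802]  mean=-0.1490  Neff=12.8735  idx=[0, 1, 2, 3, 4, 5, 6, 7, 8, 9, 10, 11, 12]

resampled_idx = [0, 1, 2, 3, 4, 5, 6, 7, 8, 9, 10, 11, 12]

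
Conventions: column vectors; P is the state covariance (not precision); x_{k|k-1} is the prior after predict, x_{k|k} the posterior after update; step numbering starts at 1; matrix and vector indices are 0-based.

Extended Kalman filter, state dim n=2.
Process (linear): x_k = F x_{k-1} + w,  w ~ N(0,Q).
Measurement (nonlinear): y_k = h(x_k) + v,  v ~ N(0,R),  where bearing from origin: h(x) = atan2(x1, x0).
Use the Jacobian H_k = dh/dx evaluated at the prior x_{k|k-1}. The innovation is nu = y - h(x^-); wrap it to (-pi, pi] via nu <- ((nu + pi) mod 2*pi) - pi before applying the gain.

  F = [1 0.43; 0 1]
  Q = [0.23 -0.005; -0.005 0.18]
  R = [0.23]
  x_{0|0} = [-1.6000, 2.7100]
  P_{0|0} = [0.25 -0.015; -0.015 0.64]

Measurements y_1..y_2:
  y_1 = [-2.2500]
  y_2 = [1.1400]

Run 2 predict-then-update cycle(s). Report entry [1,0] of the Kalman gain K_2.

K[1,0] = -0.8343

step 1: x^-=[-0.4347, 2.7100]  P^-=[0.5854 0.2552; 0.2552 0.8200]  H_jac=[-0.3597 -0.0577]  S=[0.3191]  K=[-0.7062; -0.4360]  nu=[2.3033]  x^+=[-2.0613, 1.7057]  P^+=[0.4263 0.1570; 0.1570 0.7593]
step 2: x^-=[-1.3278, 1.7057]  P^-=[0.9317 0.4785; 0.4785 0.9393]  H_jac=[-0.3651 -0.2842]  S=[0.5293]  K=[-0.8995; -0.8343]  nu=[-1.0922]  x^+=[-0.3453, 2.6170]  P^+=[0.5035 0.0813; 0.0813 0.5709]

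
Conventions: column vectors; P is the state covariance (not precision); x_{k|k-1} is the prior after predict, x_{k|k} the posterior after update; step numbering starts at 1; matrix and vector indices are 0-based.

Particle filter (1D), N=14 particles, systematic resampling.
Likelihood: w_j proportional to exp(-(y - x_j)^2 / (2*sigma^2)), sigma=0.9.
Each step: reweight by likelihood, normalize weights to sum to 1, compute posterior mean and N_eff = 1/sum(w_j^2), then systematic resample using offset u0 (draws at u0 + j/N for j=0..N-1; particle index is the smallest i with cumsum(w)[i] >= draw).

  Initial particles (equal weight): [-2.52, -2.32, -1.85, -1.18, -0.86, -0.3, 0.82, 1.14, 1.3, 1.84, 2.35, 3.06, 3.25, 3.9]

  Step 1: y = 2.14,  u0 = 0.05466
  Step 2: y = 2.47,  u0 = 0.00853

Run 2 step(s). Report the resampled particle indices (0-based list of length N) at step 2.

step 1: w=[0.0000, 0.0000, 0.0000, 0.0002, 0.0008, 0.0054, 0.0728, 0.1151, 0.1381, 0.2019, 0.2077, 0.1266, 0.0998, 0.0315]  mean=2.0620  Neff=6.7326  idx=[6, 7, 8, 8, 9, 9, 9, 10, 10, 10, 11, 11, 12, 13]
step 2: w=[0.0201, 0.0361, 0.0463, 0.0463, 0.0843, 0.0843, 0.0843, 0.1067, 0.1067, 0.1067, 0.0869, 0.0869, 0.0740, 0.0305]  mean=2.2866  Neff=12.0516  idx=[0, 2, 4, 4, 5, 6, 7, 8, 8, 9, 10, 10, 11, 12]

resampled_idx = [0, 2, 4, 4, 5, 6, 7, 8, 8, 9, 10, 10, 11, 12]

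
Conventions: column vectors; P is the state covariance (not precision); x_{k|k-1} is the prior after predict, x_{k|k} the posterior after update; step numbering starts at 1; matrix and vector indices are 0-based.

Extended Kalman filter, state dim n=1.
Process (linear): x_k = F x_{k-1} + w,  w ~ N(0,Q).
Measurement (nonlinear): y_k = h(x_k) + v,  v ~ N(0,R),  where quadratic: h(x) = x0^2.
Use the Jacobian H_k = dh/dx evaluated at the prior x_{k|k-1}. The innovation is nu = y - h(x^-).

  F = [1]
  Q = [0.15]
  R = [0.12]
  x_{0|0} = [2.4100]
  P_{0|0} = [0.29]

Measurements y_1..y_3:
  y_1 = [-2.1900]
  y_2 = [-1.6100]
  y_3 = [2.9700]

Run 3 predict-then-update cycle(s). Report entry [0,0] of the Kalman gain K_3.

step 1: x^-=[2.4100]  P^-=[0.4400]  H_jac=[4.8200]  S=[10.3423]  K=[0.2051]  nu=[-7.9981]  x^+=[0.7699]  P^+=[0.0051]
step 2: x^-=[0.7699]  P^-=[0.1551]  H_jac=[1.5398]  S=[0.4877]  K=[0.4897]  nu=[-2.2027]  x^+=[-0.3087]  P^+=[0.0382]
step 3: x^-=[-0.3087]  P^-=[0.1882]  H_jac=[-0.6174]  S=[0.1917]  K=[-0.6059]  nu=[2.8747]  x^+=[-2.0505]  P^+=[0.1178]

K[0,0] = -0.6059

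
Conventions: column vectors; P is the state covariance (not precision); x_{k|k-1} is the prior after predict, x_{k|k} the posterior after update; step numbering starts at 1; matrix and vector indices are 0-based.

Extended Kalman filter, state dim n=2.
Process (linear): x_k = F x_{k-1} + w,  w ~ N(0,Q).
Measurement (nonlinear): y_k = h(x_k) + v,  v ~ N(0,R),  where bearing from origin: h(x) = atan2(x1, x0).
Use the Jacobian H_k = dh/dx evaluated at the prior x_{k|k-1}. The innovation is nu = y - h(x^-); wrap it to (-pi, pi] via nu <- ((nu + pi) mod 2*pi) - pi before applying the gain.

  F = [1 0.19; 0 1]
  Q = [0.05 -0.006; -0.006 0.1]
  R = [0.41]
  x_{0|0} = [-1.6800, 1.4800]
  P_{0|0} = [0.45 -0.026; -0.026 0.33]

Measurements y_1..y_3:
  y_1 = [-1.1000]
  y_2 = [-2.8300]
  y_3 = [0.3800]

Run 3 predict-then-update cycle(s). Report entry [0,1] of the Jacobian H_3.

H_jac[0,1] = -0.4209

step 1: x^-=[-1.3988, 1.4800]  P^-=[0.5020 0.0307; 0.0307 0.4300]  H_jac=[-0.3569 -0.3373]  S=[0.5303]  K=[-0.3574; -0.2942]  nu=[2.8552]  x^+=[-2.4193, 0.6400]  P^+=[0.4343 -0.0251; -0.0251 0.3841]
step 2: x^-=[-2.2977, 0.6400]  P^-=[0.4886 0.0419; 0.0419 0.4841]  H_jac=[-0.1125 -0.4039]  S=[0.4990]  K=[-0.1441; -0.4013]  nu=[0.5833]  x^+=[-2.3817, 0.4060]  P^+=[0.4783 0.0131; 0.0131 0.4037]
step 3: x^-=[-2.3046, 0.4060]  P^-=[0.5478 0.0838; 0.0838 0.5037]  H_jac=[-0.0741 -0.4209]  S=[0.5075]  K=[-0.1495; -0.4300]  nu=[-2.5872]  x^+=[-1.9178, 1.5185]  P^+=[0.5365 0.0512; 0.0512 0.4099]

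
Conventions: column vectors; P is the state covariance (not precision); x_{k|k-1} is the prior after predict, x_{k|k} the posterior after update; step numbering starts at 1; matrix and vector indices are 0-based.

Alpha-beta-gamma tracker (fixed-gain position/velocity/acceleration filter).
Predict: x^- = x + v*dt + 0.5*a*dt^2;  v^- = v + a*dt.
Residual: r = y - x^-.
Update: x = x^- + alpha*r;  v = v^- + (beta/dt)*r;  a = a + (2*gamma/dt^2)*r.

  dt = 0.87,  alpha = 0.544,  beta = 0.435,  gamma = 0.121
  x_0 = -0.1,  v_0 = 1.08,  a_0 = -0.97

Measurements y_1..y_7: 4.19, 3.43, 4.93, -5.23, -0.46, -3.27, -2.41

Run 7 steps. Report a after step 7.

step 1: x_pred=0.4725  r=3.7175  x^+=2.4948  v^+=2.0948  a^+=0.2186
step 2: x_pred=4.4001  r=-0.9701  x^+=3.8723  v^+=1.8000  a^+=-0.0916
step 3: x_pred=5.4037  r=-0.4737  x^+=5.1460  v^+=1.4835  a^+=-0.2430
step 4: x_pred=6.3446  r=-11.5746  x^+=0.0480  v^+=-4.5153  a^+=-3.9437
step 5: x_pred=-5.3728  r=4.9128  x^+=-2.7002  v^+=-5.4899  a^+=-2.3730
step 6: x_pred=-8.3745  r=5.1045  x^+=-5.5977  v^+=-5.0022  a^+=-0.7409
step 7: x_pred=-10.2300  r=7.8200  x^+=-5.9759  v^+=-1.7368  a^+=1.7593

a_post = 1.7593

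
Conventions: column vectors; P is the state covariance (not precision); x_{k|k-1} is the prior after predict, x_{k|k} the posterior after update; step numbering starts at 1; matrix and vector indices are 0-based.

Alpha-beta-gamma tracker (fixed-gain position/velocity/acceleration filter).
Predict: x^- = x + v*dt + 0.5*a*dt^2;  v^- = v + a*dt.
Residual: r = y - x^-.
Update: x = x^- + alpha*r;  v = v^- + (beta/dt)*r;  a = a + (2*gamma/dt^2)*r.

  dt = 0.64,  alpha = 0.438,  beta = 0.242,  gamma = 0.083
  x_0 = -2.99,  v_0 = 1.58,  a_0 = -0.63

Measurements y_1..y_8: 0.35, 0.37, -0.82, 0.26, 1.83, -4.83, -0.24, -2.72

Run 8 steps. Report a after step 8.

a_post = -0.9379

step 1: x_pred=-2.1078  r=2.4578  x^+=-1.0313  v^+=2.1062  a^+=0.3661
step 2: x_pred=0.3916  r=-0.0216  x^+=0.3822  v^+=2.3323  a^+=0.3573
step 3: x_pred=1.9480  r=-2.7680  x^+=0.7356  v^+=1.5143  a^+=-0.7645
step 4: x_pred=1.5482  r=-1.2882  x^+=0.9840  v^+=0.5380  a^+=-1.2865
step 5: x_pred=1.0648  r=0.7652  x^+=1.4000  v^+=0.0039  a^+=-0.9764
step 6: x_pred=1.2025  r=-6.0325  x^+=-1.4397  v^+=-2.9020  a^+=-3.4212
step 7: x_pred=-3.9977  r=3.7577  x^+=-2.3518  v^+=-3.6707  a^+=-1.8983
step 8: x_pred=-5.0899  r=2.3699  x^+=-4.0519  v^+=-3.9896  a^+=-0.9379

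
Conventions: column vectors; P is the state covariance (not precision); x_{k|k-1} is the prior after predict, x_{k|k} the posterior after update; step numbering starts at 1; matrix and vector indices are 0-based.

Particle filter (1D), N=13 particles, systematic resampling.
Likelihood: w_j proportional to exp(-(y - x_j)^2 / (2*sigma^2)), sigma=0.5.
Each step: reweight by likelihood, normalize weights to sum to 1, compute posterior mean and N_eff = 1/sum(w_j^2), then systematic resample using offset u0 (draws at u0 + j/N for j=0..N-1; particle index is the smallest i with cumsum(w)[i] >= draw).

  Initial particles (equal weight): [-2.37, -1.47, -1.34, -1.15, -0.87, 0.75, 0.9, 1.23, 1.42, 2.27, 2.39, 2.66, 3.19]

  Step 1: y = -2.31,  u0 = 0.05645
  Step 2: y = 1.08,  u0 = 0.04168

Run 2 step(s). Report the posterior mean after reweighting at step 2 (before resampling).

post_mean = -1.1994

step 1: w=[0.6742, 0.1656, 0.1034, 0.0460, 0.0107, 0.0000, 0.0000, 0.0000, 0.0000, 0.0000, 0.0000, 0.0000, 0.0000]  mean=-2.0422  Neff=2.0206  idx=[0, 0, 0, 0, 0, 0, 0, 0, 0, 1, 1, 2, 3]
step 2: w=[0.0000, 0.0000, 0.0000, 0.0000, 0.0000, 0.0000, 0.0000, 0.0000, 0.0000, 0.0371, 0.0371, 0.1351, 0.7907]  mean=-1.1994  Neff=1.5475  idx=[10, 11, 11, 12, 12, 12, 12, 12, 12, 12, 12, 12, 12]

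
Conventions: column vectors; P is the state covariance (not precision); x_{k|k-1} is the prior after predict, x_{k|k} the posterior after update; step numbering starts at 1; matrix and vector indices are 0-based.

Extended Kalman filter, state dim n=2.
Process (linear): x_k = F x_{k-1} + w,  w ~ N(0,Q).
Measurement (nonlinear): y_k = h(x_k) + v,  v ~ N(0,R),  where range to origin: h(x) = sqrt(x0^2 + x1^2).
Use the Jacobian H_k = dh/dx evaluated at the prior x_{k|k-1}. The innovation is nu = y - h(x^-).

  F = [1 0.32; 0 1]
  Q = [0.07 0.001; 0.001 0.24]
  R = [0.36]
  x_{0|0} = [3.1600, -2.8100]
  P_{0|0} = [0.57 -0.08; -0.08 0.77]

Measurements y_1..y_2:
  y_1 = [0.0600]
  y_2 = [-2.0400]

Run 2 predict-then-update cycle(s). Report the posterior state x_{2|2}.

x_post = [-1.2282, -1.0259]

step 1: x^-=[2.2608, -2.8100]  P^-=[0.6676 0.1674; 0.1674 1.0100]  H_jac=[0.6269 -0.7791]  S=[1.0720]  K=[0.2688; -0.6362]  nu=[-3.5466]  x^+=[1.3076, -0.5536]  P^+=[0.5902 0.3507; 0.3507 0.5761]
step 2: x^-=[1.1305, -0.5536]  P^-=[0.9437 0.5360; 0.5360 0.8161]  H_jac=[0.8981 -0.4398]  S=[0.8555]  K=[0.7150; 0.1432]  nu=[-3.2988]  x^+=[-1.2282, -1.0259]  P^+=[0.5063 0.4485; 0.4485 0.7986]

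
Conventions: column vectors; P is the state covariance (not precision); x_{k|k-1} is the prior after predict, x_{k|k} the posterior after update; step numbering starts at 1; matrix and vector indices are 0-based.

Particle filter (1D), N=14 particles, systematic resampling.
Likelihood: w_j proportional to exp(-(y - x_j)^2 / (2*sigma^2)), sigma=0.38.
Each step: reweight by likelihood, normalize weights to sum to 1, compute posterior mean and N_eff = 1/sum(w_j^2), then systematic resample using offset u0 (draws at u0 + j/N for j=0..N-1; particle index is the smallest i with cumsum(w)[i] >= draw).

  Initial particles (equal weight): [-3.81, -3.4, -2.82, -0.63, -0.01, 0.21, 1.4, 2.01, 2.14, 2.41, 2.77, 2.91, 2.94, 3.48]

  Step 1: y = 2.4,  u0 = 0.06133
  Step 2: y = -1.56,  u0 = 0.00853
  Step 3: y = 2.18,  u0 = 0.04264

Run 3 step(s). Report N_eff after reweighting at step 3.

N_eff = 14.0000

step 1: w=[0.0000, 0.0000, 0.0000, 0.0000, 0.0000, 0.0000, 0.0082, 0.1545, 0.2070, 0.2614, 0.1628, 0.1063, 0.0953, 0.0046]  mean=2.4512  Neff=5.4945  idx=[7, 7, 8, 8, 8, 9, 9, 9, 10, 10, 10, 11, 12, 12]
step 2: w=[0.4731, 0.4731, 0.0179, 0.0179, 0.0179, 0.0000, 0.0000, 0.0000, 0.0000, 0.0000, 0.0000, 0.0000, 0.0000, 0.0000]  mean=2.0170  Neff=2.2293  idx=[0, 0, 0, 0, 0, 0, 0, 1, 1, 1, 1, 1, 1, 1]
step 3: w=[0.0714, 0.0714, 0.0714, 0.0714, 0.0714, 0.0714, 0.0714, 0.0714, 0.0714, 0.0714, 0.0714, 0.0714, 0.0714, 0.0714]  mean=2.0100  Neff=14.0000  idx=[0, 1, 2, 3, 4, 5, 6, 7, 8, 9, 10, 11, 12, 13]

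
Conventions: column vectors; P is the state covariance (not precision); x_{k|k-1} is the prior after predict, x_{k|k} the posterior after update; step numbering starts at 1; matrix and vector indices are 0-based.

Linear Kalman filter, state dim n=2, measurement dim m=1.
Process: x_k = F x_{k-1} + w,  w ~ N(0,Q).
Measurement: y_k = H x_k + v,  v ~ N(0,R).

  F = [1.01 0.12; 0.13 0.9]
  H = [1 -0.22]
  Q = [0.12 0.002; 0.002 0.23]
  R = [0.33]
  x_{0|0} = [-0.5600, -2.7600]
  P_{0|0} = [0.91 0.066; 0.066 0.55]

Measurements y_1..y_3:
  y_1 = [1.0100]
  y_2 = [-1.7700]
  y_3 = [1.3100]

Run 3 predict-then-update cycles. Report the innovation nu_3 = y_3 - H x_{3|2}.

innov = [2.4447]

step 1: x^-=[-0.8968, -2.5568]  P^-=[1.0722 0.2419; 0.2419 0.7063]  S=[1.3300]  K=[0.7662; 0.0651]  nu=[1.3443]  x^+=[0.1332, -2.4694]  P^+=[0.2915 0.1756; 0.1756 0.7007]
step 2: x^-=[-0.1618, -2.2051]  P^-=[0.4700 0.2783; 0.2783 0.8436]  S=[0.7184]  K=[0.5690; 0.1291]  nu=[-2.0933]  x^+=[-1.3530, -2.4753]  P^+=[0.2374 0.2256; 0.2256 0.8316]
step 3: x^-=[-1.6635, -2.4037]  P^-=[0.4288 0.3315; 0.3315 0.9604]  S=[0.6594]  K=[0.5397; 0.1823]  nu=[2.4447]  x^+=[-0.3441, -1.9579]  P^+=[0.2368 0.2666; 0.2666 0.9385]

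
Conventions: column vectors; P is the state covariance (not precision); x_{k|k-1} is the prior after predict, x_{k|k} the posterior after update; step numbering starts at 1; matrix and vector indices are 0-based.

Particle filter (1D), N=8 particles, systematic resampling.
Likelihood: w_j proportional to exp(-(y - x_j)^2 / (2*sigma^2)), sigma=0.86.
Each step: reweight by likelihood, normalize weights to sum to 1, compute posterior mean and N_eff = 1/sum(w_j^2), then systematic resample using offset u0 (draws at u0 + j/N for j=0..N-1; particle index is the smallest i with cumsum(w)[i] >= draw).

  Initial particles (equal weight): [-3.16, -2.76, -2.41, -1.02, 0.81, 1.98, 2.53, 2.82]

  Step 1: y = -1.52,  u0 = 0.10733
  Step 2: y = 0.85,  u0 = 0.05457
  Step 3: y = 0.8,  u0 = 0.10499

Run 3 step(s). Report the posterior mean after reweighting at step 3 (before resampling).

post_mean = -1.0200

step 1: w=[0.0823, 0.1794, 0.2969, 0.4283, 0.0129, 0.0001, 0.0000, 0.0000]  mean=-1.8969  Neff=3.2180  idx=[1, 1, 2, 2, 3, 3, 3, 3]
step 2: w=[0.0004, 0.0004, 0.0020, 0.0020, 0.2488, 0.2488, 0.2488, 0.2488]  mean=-1.0269  Neff=4.0385  idx=[4, 4, 5, 5, 6, 6, 7, 7]
step 3: w=[0.1250, 0.1250, 0.1250, 0.1250, 0.1250, 0.1250, 0.1250, 0.1250]  mean=-1.0200  Neff=8.0000  idx=[0, 1, 2, 3, 4, 5, 6, 7]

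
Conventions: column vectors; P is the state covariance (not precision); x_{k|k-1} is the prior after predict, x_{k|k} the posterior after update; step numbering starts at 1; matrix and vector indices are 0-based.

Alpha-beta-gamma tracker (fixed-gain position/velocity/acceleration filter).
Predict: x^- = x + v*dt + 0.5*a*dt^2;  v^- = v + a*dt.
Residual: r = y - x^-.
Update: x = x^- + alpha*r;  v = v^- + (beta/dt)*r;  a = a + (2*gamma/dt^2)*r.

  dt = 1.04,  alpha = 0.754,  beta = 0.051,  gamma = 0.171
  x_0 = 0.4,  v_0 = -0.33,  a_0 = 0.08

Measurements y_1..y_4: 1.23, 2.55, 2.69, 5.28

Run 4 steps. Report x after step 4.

x_post = 5.1032

step 1: x_pred=0.1001  r=1.1299  x^+=0.9520  v^+=-0.1914  a^+=0.4373
step 2: x_pred=0.9895  r=1.5605  x^+=2.1661  v^+=0.3399  a^+=0.9307
step 3: x_pred=3.0230  r=-0.3330  x^+=2.7719  v^+=1.2915  a^+=0.8254
step 4: x_pred=4.5615  r=0.7185  x^+=5.1032  v^+=2.1852  a^+=1.0526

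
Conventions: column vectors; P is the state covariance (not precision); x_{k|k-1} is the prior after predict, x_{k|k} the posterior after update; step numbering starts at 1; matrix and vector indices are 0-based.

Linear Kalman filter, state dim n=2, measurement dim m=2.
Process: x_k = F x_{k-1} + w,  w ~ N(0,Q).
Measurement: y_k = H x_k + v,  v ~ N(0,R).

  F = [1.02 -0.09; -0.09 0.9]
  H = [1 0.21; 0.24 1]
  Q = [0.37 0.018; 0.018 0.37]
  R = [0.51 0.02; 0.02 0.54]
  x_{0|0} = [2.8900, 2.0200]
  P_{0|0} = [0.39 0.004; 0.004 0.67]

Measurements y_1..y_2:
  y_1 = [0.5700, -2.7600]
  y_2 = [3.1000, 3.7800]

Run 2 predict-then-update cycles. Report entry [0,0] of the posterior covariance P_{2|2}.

P_post[0,0] = 0.3192

step 1: x^-=[2.7660, 1.5579]  P^-=[0.7804 -0.0684; -0.0684 0.9152]  S=[1.3021 0.3277; 0.3277 1.4673]  K=[0.6018 -0.0533; -0.0626 0.6265]  nu=[-2.5232, -4.9817]  x^+=[1.5133, -1.4053]  P^+=[0.3258 -0.0949; -0.0949 0.3599]
step 2: x^-=[1.6701, -1.4010]  P^-=[0.7293 -0.1290; -0.1290 0.6795]  S=[1.2151 0.2022; 0.2022 1.1996]  K=[0.5880 -0.0608; -0.0810 0.5543]  nu=[1.7242, 4.7802]  x^+=[2.3935, 1.1090]  P^+=[0.3192 -0.0976; -0.0976 0.3211]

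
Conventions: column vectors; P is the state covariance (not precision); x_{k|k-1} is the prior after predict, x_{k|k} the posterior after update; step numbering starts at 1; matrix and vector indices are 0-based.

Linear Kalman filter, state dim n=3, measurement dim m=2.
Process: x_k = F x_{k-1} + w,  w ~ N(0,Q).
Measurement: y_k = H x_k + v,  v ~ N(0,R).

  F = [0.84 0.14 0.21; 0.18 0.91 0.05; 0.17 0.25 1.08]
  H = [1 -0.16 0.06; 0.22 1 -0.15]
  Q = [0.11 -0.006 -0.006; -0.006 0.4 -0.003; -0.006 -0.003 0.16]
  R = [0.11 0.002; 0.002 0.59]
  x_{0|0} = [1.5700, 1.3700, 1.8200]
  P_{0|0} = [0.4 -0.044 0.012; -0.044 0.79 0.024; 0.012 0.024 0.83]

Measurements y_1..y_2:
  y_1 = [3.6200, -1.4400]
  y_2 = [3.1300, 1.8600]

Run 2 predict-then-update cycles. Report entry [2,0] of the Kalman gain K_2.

K[2,0] = 0.9453

step 1: x^-=[1.8928, 1.6203, 2.5750]  P^-=[0.4396 0.1348 0.2729; 0.1348 1.0572 0.2513; 0.2729 0.2513 1.2027]  S=[0.5658 0.0326; 0.0326 1.6615]  K=[0.7621 0.0998; -0.0705 0.6329; 0.5349 0.0683]  nu=[1.8319, -3.0905]  x^+=[2.9805, -0.4647, 3.3437]  P^+=[0.0895 0.0448 0.0275; 0.0448 0.3919 0.1899; 0.0275 0.1899 1.0306]
step 2: x^-=[3.1408, 0.2808, 4.0018]  P^-=[0.2577 0.1435 0.3294; 0.1435 0.7625 0.3481; 0.3294 0.3481 1.5057]  S=[0.3796 0.0458; 0.0458 1.3358]  K=[0.6597 0.0903; 0.0449 0.5538; 0.9453 0.1134]  nu=[-0.2059, 1.4885]  x^+=[3.1393, 1.0959, 3.9758]  P^+=[0.0762 0.0486 0.0717; 0.0486 0.3497 0.2239; 0.0717 0.2239 1.1395]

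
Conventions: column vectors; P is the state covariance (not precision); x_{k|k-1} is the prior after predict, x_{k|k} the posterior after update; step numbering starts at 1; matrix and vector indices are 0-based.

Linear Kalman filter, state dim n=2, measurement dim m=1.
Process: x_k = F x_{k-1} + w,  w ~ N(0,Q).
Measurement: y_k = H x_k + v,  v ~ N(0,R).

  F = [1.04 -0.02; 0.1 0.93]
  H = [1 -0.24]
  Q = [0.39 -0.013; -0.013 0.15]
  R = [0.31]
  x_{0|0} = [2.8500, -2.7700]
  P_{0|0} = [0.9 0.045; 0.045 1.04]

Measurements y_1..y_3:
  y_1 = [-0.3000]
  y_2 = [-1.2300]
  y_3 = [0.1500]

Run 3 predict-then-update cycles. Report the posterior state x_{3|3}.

x_post = [-0.5608, -1.7590]

step 1: x^-=[3.0194, -2.2911]  P^-=[1.3620 0.1047; 0.1047 1.0669]  S=[1.6832]  K=[0.7942; -0.0899]  nu=[-3.8693]  x^+=[-0.0537, -1.9432]  P^+=[0.3002 0.2249; 0.2249 1.0533]
step 2: x^-=[-0.0170, -1.8125]  P^-=[0.7058 0.2157; 0.2157 1.1058]  S=[0.9759]  K=[0.6701; -0.0509]  nu=[-1.6480]  x^+=[-1.1214, -1.7286]  P^+=[0.2675 0.2490; 0.2490 1.1033]
step 3: x^-=[-1.1317, -1.7198]  P^-=[0.6694 0.2346; 0.2346 1.1532]  S=[0.9332]  K=[0.6570; -0.0451]  nu=[0.8689]  x^+=[-0.5608, -1.7590]  P^+=[0.2666 0.2623; 0.2623 1.1513]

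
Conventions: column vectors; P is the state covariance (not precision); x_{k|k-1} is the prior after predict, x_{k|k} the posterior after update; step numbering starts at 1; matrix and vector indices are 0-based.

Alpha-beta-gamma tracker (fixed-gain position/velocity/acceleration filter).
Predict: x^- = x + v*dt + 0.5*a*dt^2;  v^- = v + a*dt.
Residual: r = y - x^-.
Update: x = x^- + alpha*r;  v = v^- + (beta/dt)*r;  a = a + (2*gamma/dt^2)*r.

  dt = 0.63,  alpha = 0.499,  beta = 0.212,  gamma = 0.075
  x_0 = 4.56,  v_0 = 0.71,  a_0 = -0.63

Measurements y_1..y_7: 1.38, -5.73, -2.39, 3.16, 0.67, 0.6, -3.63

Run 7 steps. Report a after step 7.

a_post = 3.3603

step 1: x_pred=4.8823  r=-3.5023  x^+=3.1346  v^+=-0.8654  a^+=-1.9536
step 2: x_pred=2.2017  r=-7.9317  x^+=-1.7562  v^+=-4.7653  a^+=-4.9512
step 3: x_pred=-5.7409  r=3.3509  x^+=-4.0688  v^+=-6.7570  a^+=-3.6848
step 4: x_pred=-9.0570  r=12.2170  x^+=-2.9607  v^+=-4.9673  a^+=0.9323
step 5: x_pred=-5.9051  r=6.5751  x^+=-2.6241  v^+=-2.1674  a^+=3.4172
step 6: x_pred=-3.3114  r=3.9114  x^+=-1.3596  v^+=1.3017  a^+=4.8955
step 7: x_pred=0.4320  r=-4.0620  x^+=-1.5950  v^+=3.0190  a^+=3.3603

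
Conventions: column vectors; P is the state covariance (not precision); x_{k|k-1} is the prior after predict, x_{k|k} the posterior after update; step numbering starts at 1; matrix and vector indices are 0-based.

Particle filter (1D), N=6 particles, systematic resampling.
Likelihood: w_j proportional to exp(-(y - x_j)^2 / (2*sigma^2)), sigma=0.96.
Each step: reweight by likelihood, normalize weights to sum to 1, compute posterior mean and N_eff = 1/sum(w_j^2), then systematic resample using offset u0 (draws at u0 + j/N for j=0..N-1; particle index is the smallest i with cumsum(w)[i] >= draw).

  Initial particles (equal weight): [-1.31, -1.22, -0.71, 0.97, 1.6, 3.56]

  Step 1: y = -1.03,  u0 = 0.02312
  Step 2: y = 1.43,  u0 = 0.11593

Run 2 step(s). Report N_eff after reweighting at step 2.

N_eff = 3.8851

step 1: w=[0.3171, 0.3244, 0.3130, 0.0378, 0.0078, 0.0000]  mean=-0.9843  Neff=3.2763  idx=[0, 0, 1, 1, 2, 2]
step 2: w=[0.0695, 0.0695, 0.0904, 0.0904, 0.3402, 0.3402]  mean=-0.8855  Neff=3.8851  idx=[1, 3, 4, 4, 5, 5]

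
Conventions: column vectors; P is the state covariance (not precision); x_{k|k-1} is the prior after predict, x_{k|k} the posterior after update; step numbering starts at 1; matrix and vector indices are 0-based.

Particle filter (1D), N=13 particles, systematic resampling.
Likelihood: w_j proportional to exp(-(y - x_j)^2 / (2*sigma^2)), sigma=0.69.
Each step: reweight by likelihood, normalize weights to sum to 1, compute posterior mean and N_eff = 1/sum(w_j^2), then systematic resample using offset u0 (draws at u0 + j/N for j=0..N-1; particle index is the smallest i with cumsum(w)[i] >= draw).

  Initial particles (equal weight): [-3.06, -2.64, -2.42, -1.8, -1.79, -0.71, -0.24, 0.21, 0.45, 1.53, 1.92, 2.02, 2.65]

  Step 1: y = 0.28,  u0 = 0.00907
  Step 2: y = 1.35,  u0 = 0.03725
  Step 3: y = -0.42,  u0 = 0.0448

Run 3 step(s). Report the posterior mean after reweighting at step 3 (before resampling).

post_mean = 0.2275

step 1: w=[0.0000, 0.0000, 0.0001, 0.0031, 0.0033, 0.1052, 0.2217, 0.2931, 0.2858, 0.0571, 0.0175, 0.0123, 0.0008]  mean=0.1980  Neff=4.3193  idx=[5, 5, 6, 6, 6, 7, 7, 7, 7, 8, 8, 8, 9]
step 2: w=[0.0033, 0.0033, 0.0201, 0.0201, 0.0201, 0.0729, 0.0729, 0.0729, 0.0729, 0.1219, 0.1219, 0.1219, 0.2759]  mean=0.6287  Neff=6.9846  idx=[3, 5, 6, 7, 8, 9, 10, 10, 11, 12, 12, 12, 12]
step 3: w=[0.1763, 0.1202, 0.1202, 0.1202, 0.1202, 0.0824, 0.0824, 0.0824, 0.0824, 0.0034, 0.0034, 0.0034, 0.0034]  mean=0.2275  Neff=8.6170  idx=[0, 0, 1, 1, 2, 3, 3, 4, 5, 5, 6, 7, 8]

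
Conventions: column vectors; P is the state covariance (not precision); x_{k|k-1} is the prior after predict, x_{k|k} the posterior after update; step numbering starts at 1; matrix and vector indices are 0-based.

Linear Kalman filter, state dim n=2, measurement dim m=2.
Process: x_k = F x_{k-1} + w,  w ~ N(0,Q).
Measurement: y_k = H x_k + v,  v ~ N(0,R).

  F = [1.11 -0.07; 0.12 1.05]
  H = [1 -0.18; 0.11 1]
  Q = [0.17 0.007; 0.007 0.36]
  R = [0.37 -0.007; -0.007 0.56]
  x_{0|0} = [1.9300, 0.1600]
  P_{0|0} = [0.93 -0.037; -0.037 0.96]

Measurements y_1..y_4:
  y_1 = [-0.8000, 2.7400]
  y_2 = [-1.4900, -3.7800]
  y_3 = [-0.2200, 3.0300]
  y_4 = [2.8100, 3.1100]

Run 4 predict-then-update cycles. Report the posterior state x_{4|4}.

step 1: x^-=[2.1311, 0.3996]  P^-=[1.3263 0.0175; 0.0175 1.4225]  S=[1.7361 -0.1000; -0.1000 2.0024]  K=[0.7691 0.1200; -0.0967 0.7065]  nu=[-2.8592, 2.1060]  x^+=[0.1850, 2.1640]  P^+=[0.2891 0.0300; 0.0300 0.3930]
step 2: x^-=[0.0538, 2.2944]  P^-=[0.5235 0.0514; 0.0514 0.8050]  S=[0.9011 -0.0440; -0.0440 1.3827]  K=[0.5754 0.0971; -0.0753 0.5839]  nu=[-1.1308, -6.0803]  x^+=[-1.1873, -1.1709]  P^+=[0.2170 0.0265; 0.0265 0.3246]
step 3: x^-=[-1.2359, -1.3719]  P^-=[0.4348 0.0427; 0.0427 0.7277]  S=[0.8130 -0.0483; -0.0483 1.3023]  K=[0.5307 0.0892; -0.0754 0.5596]  nu=[0.7690, 4.5378]  x^+=[-0.4231, 1.1094]  P^+=[0.2001 0.0242; 0.0242 0.3112]
step 4: x^-=[-0.5473, 1.1141]  P^-=[0.4143 0.0388; 0.0388 0.7121]  S=[0.7934 -0.0516; -0.0516 1.2857]  K=[0.5190 0.0864; -0.0766 0.5541]  nu=[3.5578, 2.0561]  x^+=[1.4769, 1.9808]  P^+=[0.1956 0.0233; 0.0233 0.3083]

x_post = [1.4769, 1.9808]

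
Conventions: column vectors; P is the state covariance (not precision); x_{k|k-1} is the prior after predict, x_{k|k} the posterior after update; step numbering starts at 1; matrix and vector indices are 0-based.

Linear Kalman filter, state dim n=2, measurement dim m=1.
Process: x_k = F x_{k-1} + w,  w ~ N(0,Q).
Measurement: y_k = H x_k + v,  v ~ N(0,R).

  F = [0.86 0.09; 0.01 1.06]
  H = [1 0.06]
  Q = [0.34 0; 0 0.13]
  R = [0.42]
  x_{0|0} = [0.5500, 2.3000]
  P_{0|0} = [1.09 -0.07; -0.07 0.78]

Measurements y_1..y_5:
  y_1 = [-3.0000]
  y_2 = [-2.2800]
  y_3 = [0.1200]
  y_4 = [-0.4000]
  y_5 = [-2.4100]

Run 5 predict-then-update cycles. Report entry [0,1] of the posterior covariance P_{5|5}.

step 1: x^-=[0.6800, 2.4435]  P^-=[1.1416 0.0199; 0.0199 1.0050]  S=[1.5677]  K=[0.7290; 0.0512]  nu=[-3.8266]  x^+=[-2.1097, 2.2477]  P^+=[0.3085 -0.0386; -0.0386 1.0009]
step 2: x^-=[-1.6120, 2.3615]  P^-=[0.5703 0.0630; 0.0630 1.2539]  S=[1.0024]  K=[0.5727; 0.1379]  nu=[-0.8097]  x^+=[-2.0757, 2.2498]  P^+=[0.2415 -0.0162; -0.0162 1.2348]
step 3: x^-=[-1.5826, 2.3641]  P^-=[0.5261 0.1051; 0.1051 1.5171]  S=[0.9642]  K=[0.5522; 0.2034]  nu=[1.5608]  x^+=[-0.7208, 2.6816]  P^+=[0.2321 -0.0032; -0.0032 1.4772]
step 4: x^-=[-0.3785, 2.8353]  P^-=[0.5231 0.1400; 0.1400 1.7898]  S=[0.9664]  K=[0.5500; 0.2560]  nu=[-0.1916]  x^+=[-0.4839, 2.7862]  P^+=[0.2308 0.0039; 0.0039 1.7264]
step 5: x^-=[-0.1654, 2.9485]  P^-=[0.5253 0.1703; 0.1703 2.0699]  S=[0.9732]  K=[0.5503; 0.3026]  nu=[-2.4215]  x^+=[-1.4979, 2.2158]  P^+=[0.2306 0.0082; 0.0082 1.9808]

P_post[0,1] = 0.0082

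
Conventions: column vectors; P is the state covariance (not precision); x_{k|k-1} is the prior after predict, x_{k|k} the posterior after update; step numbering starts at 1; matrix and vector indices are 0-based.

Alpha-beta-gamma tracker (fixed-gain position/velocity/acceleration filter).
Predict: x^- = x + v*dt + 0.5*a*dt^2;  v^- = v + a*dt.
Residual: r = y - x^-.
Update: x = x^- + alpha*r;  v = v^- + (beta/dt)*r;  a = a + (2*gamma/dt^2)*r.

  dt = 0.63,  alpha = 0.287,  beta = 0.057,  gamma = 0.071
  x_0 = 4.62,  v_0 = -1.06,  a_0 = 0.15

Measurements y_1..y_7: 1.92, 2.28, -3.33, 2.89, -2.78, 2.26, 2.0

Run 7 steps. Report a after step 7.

a_post = 4.6370

step 1: x_pred=3.9820  r=-2.0620  x^+=3.3902  v^+=-1.1521  a^+=-0.5877
step 2: x_pred=2.5478  r=-0.2678  x^+=2.4709  v^+=-1.5465  a^+=-0.6835
step 3: x_pred=1.3609  r=-4.6909  x^+=0.0146  v^+=-2.4016  a^+=-2.3618
step 4: x_pred=-1.9671  r=4.8571  x^+=-0.5731  v^+=-3.4501  a^+=-0.6241
step 5: x_pred=-2.8705  r=0.0905  x^+=-2.8445  v^+=-3.8350  a^+=-0.5917
step 6: x_pred=-5.3780  r=7.6380  x^+=-3.1859  v^+=-3.5168  a^+=2.1410
step 7: x_pred=-4.9766  r=6.9766  x^+=-2.9743  v^+=-1.5368  a^+=4.6370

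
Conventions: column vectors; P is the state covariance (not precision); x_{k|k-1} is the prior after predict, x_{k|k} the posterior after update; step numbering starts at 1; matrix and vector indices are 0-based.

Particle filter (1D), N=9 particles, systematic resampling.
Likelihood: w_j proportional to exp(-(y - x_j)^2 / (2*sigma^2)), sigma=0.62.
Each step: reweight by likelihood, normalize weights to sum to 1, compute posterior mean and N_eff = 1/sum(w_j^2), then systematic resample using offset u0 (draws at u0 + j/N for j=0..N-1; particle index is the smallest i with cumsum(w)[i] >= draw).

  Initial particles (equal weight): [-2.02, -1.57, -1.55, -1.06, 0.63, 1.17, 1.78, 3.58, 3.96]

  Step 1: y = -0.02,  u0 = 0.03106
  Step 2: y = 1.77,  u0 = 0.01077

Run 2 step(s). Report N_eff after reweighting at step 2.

step 1: w=[0.0050, 0.0402, 0.0436, 0.2242, 0.5284, 0.1451, 0.0135, 0.0000, 0.0000]  mean=0.1482  Neff=2.8232  idx=[1, 3, 3, 4, 4, 4, 4, 4, 5]
step 2: w=[0.0000, 0.0000, 0.0000, 0.1191, 0.1191, 0.1191, 0.1191, 0.1191, 0.4044]  mean=0.8483  Neff=4.2652  idx=[3, 4, 4, 5, 6, 7, 8, 8, 8]

N_eff = 4.2652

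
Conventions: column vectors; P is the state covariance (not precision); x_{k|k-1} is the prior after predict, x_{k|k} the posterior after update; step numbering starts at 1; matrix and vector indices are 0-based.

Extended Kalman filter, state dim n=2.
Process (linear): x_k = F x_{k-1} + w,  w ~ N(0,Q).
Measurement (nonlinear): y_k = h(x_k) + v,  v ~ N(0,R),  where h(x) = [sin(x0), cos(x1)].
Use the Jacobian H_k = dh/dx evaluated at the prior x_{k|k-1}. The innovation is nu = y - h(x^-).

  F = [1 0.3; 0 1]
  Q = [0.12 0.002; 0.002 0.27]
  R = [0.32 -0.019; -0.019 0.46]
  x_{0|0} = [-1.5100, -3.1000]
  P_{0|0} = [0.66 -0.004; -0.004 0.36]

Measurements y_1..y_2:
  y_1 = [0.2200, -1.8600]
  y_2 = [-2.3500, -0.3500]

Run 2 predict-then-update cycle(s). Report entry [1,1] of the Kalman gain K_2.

step 1: x^-=[-2.4400, -3.1000]  P^-=[0.8100 0.1060; 0.1060 0.6300]  H_jac=[-0.7638 0.0000; 0.0000 0.0416]  S=[0.7926 -0.0224; -0.0224 0.4611]  K=[-0.7814 -0.0283; -0.1007 0.0519]  nu=[0.8654, -0.8609]  x^+=[-3.0919, -3.2318]  P^+=[0.3267 0.0435; 0.0435 0.6205]
step 2: x^-=[-4.0614, -3.2318]  P^-=[0.5286 0.2316; 0.2316 0.8905]  H_jac=[-0.6060 0.0000; 0.0000 -0.0901]  S=[0.5141 -0.0064; -0.0064 0.4672]  K=[-0.6237 -0.0532; -0.2752 -0.1755]  nu=[-3.1455, 0.6459]  x^+=[-2.1339, -2.4796]  P^+=[0.3277 0.1398; 0.1398 0.8378]

K[1,1] = -0.1755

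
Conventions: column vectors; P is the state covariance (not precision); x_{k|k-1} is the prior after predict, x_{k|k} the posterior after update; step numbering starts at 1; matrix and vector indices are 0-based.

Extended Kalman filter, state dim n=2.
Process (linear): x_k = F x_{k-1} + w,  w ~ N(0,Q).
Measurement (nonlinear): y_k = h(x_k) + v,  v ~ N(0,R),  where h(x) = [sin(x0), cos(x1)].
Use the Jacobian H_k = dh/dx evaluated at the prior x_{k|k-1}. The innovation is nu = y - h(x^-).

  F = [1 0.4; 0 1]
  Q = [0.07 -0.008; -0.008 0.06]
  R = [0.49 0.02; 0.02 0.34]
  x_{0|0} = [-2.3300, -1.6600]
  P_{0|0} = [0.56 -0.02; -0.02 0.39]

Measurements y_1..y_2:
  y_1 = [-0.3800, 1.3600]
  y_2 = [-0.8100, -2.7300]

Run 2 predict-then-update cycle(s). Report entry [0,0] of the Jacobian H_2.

step 1: x^-=[-2.9940, -1.6600]  P^-=[0.6764 0.1280; 0.1280 0.4500]  H_jac=[-0.9891 0.0000; 0.0000 0.9960]  S=[1.1518 -0.1061; -0.1061 0.7864]  K=[-0.5731 0.0848; -0.0581 0.5621]  nu=[-0.2329, 1.4491]  x^+=[-2.7376, -0.8319]  P^+=[0.2822 0.0174; 0.0174 0.1907]
step 2: x^-=[-3.0704, -0.8319]  P^-=[0.3966 0.0857; 0.0857 0.2507]  H_jac=[-0.9975 0.0000; 0.0000 0.7392]  S=[0.8846 -0.0432; -0.0432 0.4770]  K=[-0.4427 0.0927; -0.0780 0.3815]  nu=[-0.7389, -3.4034]  x^+=[-3.0590, -2.0726]  P^+=[0.2156 0.0307; 0.0307 0.1733]

H_jac[0,0] = -0.9975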